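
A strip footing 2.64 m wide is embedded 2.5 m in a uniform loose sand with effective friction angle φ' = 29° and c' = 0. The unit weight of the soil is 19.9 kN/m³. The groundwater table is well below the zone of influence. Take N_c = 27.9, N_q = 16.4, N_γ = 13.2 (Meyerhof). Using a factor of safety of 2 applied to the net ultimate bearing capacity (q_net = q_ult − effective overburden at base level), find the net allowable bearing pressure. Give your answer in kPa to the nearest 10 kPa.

q = γ·D_f = 19.9 × 2.5 = 49.75 kPa.
q·N_q = 49.75 × 16.4 = 815.9 kPa
0.5·γ·B·N_γ = 0.5 × 19.9 × 2.64 × 13.2 = 346.74 kPa
q_ult = 815.9 + 346.74 = 1162.6 kPa.
Net ultimate: q_net = 1162.6 − 49.75 = 1112.9 kPa.
q_all(net) = 1112.9 / 2 = 556.44 kPa.

q_all(net) ≈ 560 kPa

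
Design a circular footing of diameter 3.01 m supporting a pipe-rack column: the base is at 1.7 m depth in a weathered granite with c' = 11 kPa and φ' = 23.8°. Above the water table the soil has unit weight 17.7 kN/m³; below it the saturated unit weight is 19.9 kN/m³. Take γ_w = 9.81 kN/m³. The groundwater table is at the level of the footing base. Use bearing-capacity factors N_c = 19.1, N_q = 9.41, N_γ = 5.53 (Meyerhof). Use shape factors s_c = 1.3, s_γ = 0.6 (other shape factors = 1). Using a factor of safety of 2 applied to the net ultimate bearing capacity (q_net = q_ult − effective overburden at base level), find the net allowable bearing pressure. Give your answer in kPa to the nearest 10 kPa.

q_all(net) ≈ 290 kPa

Overburden at base level: q = 17.7 × 1.7 = 30.09 kPa.
Below the base the soil is submerged, so the ½γBN_γ term uses γ' = 19.9 − 9.81 = 10.09 kN/m³.
Cohesion term c·N_c·s_c = 11 × 19.1 × 1.3 = 273.13 kPa; surcharge term q·N_q = 30.09 × 9.41 = 283.15 kPa; self-weight term 0.5·γ·B·N_γ·s_γ = 0.5 × 10.09 × 3.01 × 5.53 × 0.6 = 50.385 kPa.
q_ult = 273.13 + 283.15 + 50.385 = 606.66 kPa.
Net ultimate: q_net = 606.66 − 30.09 = 576.57 kPa.
q_all(net) = 576.57 / 2 = 288.29 kPa.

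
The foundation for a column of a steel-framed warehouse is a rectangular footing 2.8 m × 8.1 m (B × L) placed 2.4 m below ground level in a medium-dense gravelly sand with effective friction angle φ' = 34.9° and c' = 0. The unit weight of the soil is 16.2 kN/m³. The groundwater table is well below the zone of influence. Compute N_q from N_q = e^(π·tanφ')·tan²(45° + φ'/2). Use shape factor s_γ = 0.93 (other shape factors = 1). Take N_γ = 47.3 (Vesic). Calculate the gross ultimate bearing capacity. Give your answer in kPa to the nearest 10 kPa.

tan34.9° = 0.6976, so N_q = e^(π×0.6976)·tan²(62.45°) = 8.95 × 3.674 = 32.89.
q = γ·D_f = 16.2 × 2.4 = 38.88 kPa.
q·N_q = 38.88 × 32.885 = 1278.6 kPa
0.5·γ·B·N_γ·s_γ = 0.5 × 16.2 × 2.8 × 47.3 × 0.93 = 997.67 kPa
q_ult = 1278.6 + 997.67 = 2276.2 kPa.

q_ult ≈ 2280 kPa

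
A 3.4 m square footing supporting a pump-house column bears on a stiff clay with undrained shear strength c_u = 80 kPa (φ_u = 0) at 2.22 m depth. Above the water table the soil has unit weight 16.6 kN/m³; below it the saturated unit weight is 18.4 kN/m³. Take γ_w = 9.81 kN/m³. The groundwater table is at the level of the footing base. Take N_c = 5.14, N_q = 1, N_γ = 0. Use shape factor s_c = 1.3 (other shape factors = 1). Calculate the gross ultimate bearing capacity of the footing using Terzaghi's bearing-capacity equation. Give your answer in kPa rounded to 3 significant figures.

q_ult ≈ 571 kPa

Overburden at base level: q = 16.6 × 2.22 = 36.852 kPa.
Cohesion term c·N_c·s_c = 80 × 5.14 × 1.3 = 534.56 kPa; surcharge term q·N_q = 36.852 × 1 = 36.852 kPa.
q_ult = 534.56 + 36.852 = 571.41 kPa.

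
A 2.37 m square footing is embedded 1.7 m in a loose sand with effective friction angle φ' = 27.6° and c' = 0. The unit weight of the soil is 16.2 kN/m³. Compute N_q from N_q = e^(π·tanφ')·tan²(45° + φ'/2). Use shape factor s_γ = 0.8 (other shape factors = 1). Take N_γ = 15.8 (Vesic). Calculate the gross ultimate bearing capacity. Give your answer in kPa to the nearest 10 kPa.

tan27.6° = 0.5228, so N_q = e^(π×0.5228)·tan²(58.8°) = 5.167 × 2.726 = 14.09.
Overburden at base level: q = 16.2 × 1.7 = 27.54 kPa.
Surcharge term q·N_q = 27.54 × 14.089 = 388.01 kPa; self-weight term 0.5·γ·B·N_γ·s_γ = 0.5 × 16.2 × 2.37 × 15.8 × 0.8 = 242.65 kPa.
q_ult = 388.01 + 242.65 = 630.66 kPa.

q_ult ≈ 630 kPa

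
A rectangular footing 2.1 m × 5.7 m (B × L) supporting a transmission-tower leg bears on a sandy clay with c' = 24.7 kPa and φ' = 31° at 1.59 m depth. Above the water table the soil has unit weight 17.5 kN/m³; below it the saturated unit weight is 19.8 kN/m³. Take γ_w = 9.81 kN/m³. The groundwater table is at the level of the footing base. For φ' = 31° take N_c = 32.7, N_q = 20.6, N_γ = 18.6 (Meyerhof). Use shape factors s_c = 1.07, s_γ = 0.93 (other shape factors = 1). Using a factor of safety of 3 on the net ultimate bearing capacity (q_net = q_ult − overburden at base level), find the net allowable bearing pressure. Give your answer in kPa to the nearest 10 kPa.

q_all(net) ≈ 530 kPa

Effective surcharge at the founding depth q = γ·D_f = 17.5 × 1.59 = 27.825 kPa.
The water table coincides with the base, so in the self-weight term γ → γ' = 9.99 kN/m³.
q_ult = c·N_c·s_c + q·N_q + 0.5·γ·B·N_γ·s_γ
     = 24.7 × 32.7 × 1.07 + 27.825 × 20.6 + 0.5 × 9.99 × 2.1 × 18.6 × 0.93
     = 864.23 + 573.2 + 181.45 = 1618.9 kPa.
q_net = 1618.9 − 27.825 = 1591 kPa.
q_all(net) = 1591 / 3 = 530.35 kPa.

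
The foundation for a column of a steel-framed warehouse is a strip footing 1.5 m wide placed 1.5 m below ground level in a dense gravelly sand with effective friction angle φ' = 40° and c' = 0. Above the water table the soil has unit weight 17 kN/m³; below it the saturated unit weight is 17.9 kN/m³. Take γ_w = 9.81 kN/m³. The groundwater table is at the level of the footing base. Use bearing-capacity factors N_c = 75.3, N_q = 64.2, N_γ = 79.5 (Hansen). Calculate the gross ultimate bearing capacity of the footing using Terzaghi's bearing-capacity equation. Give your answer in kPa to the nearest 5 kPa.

q_ult ≈ 2120 kPa

Effective surcharge at the founding depth q = γ·D_f = 17 × 1.5 = 25.5 kPa.
The water table coincides with the base, so in the self-weight term γ → γ' = 8.09 kN/m³.
q_ult = q·N_q + 0.5·γ·B·N_γ
     = 25.5 × 64.2 + 0.5 × 8.09 × 1.5 × 79.5
     = 1637.1 + 482.37 = 2119.5 kPa.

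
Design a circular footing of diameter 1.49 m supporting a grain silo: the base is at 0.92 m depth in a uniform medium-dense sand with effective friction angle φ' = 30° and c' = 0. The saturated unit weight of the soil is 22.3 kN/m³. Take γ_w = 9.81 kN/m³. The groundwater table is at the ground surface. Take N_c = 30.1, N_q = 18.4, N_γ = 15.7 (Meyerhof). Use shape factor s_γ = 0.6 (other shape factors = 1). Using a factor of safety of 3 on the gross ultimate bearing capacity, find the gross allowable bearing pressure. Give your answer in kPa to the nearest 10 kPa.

γ' = 22.3 − 9.81 = 12.49 kN/m³ (submerged throughout). q = 12.49 × 0.92 = 11.491 kPa; the same γ' applies in the ½γBN_γ term.
q·N_q = 11.491 × 18.4 = 211.43 kPa
0.5·γ·B·N_γ·s_γ = 0.5 × 12.49 × 1.49 × 15.7 × 0.6 = 87.654 kPa
q_ult = 211.43 + 87.654 = 299.08 kPa.
q_all = 299.08 / 3 = 99.695 kPa.

q_all ≈ 100 kPa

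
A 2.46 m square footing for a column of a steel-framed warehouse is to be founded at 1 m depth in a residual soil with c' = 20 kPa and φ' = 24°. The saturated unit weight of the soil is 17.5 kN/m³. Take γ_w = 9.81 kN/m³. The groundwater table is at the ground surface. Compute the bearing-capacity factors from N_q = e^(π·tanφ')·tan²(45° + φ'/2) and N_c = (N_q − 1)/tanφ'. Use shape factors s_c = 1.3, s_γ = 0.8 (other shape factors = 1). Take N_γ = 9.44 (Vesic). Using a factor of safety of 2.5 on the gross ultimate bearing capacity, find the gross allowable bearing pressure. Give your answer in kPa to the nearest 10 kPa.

q_all ≈ 260 kPa

N_q = e^(π·tan24°)·tan²(57°) = 9.6; N_c = (N_q − 1)/tanφ' = 19.32.
Water table at ground surface, so effective unit weight γ' = 17.5 − 9.81 = 7.69 kN/m³ is used throughout; overburden q = 7.69 × 1 = 7.69 kPa; the same γ' applies in the ½γBN_γ term.
Cohesion term c·N_c·s_c = 20 × 19.324 × 1.3 = 502.41 kPa; surcharge term q·N_q = 7.69 × 9.6034 = 73.85 kPa; self-weight term 0.5·γ·B·N_γ·s_γ = 0.5 × 7.69 × 2.46 × 9.44 × 0.8 = 71.432 kPa.
q_ult = 502.41 + 73.85 + 71.432 = 647.69 kPa.
q_all = 647.69 / 2.5 = 259.08 kPa.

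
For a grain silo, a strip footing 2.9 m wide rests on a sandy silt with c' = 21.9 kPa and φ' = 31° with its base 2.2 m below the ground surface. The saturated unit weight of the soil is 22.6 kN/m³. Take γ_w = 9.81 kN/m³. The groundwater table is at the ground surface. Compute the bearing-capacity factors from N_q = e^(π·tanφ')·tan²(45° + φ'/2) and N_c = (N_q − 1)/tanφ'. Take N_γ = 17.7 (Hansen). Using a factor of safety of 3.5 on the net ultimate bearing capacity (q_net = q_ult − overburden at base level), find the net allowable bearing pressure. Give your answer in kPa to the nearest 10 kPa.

q_all(net) ≈ 460 kPa

N_q = e^(π·tan31°)·tan²(60.5°) = 20.63; N_c = (N_q − 1)/tanφ' = 32.67.
Water table at ground surface, so effective unit weight γ' = 22.6 − 9.81 = 12.79 kN/m³ is used throughout; overburden q = 12.79 × 2.2 = 28.138 kPa; the same γ' applies in the ½γBN_γ term.
Cohesion term c·N_c = 21.9 × 32.671 = 715.5 kPa; surcharge term q·N_q = 28.138 × 20.631 = 580.51 kPa; self-weight term 0.5·γ·B·N_γ = 0.5 × 12.79 × 2.9 × 17.7 = 328.26 kPa.
q_ult = 715.5 + 580.51 + 328.26 = 1624.3 kPa.
q_net = 1624.3 − 28.138 = 1596.1 kPa.
q_all(net) = 1596.1 / 3.5 = 456.04 kPa.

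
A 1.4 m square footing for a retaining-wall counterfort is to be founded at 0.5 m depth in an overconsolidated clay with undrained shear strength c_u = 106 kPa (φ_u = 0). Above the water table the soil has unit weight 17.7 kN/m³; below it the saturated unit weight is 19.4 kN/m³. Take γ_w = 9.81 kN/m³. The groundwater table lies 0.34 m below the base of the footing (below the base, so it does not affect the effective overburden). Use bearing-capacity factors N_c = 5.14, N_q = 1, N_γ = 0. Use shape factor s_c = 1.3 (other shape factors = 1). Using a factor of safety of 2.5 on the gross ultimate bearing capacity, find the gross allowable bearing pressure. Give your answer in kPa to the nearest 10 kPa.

q = γ·D_f = 17.7 × 0.5 = 8.85 kPa.
c·N_c·s_c = 106 × 5.14 × 1.3 = 708.29 kPa
q·N_q = 8.85 × 1 = 8.85 kPa
q_ult = 708.29 + 8.85 = 717.14 kPa.
q_all = 717.14 / 2.5 = 286.86 kPa.

q_all ≈ 290 kPa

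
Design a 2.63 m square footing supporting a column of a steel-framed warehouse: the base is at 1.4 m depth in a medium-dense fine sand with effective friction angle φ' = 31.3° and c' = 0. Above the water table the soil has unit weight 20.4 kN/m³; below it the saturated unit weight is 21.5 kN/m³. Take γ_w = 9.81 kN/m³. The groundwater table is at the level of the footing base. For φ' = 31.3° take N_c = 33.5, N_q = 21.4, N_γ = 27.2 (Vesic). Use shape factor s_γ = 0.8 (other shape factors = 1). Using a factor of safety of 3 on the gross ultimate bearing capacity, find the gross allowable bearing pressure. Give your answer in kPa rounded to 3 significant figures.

q = γ·D_f = 20.4 × 1.4 = 28.56 kPa.
For the ½γBN_γ term take γ' = 21.5 − 9.81 = 11.69 kN/m³ (soil below base is submerged).
q·N_q = 28.56 × 21.4 = 611.18 kPa
0.5·γ·B·N_γ·s_γ = 0.5 × 11.69 × 2.63 × 27.2 × 0.8 = 334.5 kPa
q_ult = 611.18 + 334.5 = 945.69 kPa.
q_all = 945.69 / 3 = 315.23 kPa.

q_all ≈ 315 kPa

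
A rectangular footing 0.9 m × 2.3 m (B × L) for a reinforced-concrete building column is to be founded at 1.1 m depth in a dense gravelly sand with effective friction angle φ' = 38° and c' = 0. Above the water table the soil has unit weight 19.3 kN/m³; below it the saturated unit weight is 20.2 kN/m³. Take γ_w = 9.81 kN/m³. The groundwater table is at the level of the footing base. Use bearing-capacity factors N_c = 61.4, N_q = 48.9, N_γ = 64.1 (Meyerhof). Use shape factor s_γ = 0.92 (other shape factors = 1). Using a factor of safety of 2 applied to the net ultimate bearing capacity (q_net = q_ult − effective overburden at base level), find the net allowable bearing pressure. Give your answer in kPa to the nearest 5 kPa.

q_all(net) ≈ 645 kPa

Overburden at base level: q = 19.3 × 1.1 = 21.23 kPa.
Below the base the soil is submerged, so the ½γBN_γ term uses γ' = 20.2 − 9.81 = 10.39 kN/m³.
Surcharge term q·N_q = 21.23 × 48.9 = 1038.1 kPa; self-weight term 0.5·γ·B·N_γ·s_γ = 0.5 × 10.39 × 0.9 × 64.1 × 0.92 = 275.72 kPa.
q_ult = 1038.1 + 275.72 = 1313.9 kPa.
Net ultimate: q_net = 1313.9 − 21.23 = 1292.6 kPa.
q_all(net) = 1292.6 / 2 = 646.32 kPa.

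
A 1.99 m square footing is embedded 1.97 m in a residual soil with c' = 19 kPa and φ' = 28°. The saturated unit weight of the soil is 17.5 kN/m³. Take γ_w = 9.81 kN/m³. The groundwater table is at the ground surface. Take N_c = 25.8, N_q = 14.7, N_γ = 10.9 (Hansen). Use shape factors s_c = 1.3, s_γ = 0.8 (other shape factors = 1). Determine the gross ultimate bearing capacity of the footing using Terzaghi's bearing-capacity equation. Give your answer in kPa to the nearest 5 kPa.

Water table at ground surface, so effective unit weight γ' = 17.5 − 9.81 = 7.69 kN/m³ is used throughout; overburden q = 7.69 × 1.97 = 15.149 kPa; the same γ' applies in the ½γBN_γ term.
Cohesion term c·N_c·s_c = 19 × 25.8 × 1.3 = 637.26 kPa; surcharge term q·N_q = 15.149 × 14.7 = 222.69 kPa; self-weight term 0.5·γ·B·N_γ·s_γ = 0.5 × 7.69 × 1.99 × 10.9 × 0.8 = 66.722 kPa.
q_ult = 637.26 + 222.69 + 66.722 = 926.68 kPa.

q_ult ≈ 925 kPa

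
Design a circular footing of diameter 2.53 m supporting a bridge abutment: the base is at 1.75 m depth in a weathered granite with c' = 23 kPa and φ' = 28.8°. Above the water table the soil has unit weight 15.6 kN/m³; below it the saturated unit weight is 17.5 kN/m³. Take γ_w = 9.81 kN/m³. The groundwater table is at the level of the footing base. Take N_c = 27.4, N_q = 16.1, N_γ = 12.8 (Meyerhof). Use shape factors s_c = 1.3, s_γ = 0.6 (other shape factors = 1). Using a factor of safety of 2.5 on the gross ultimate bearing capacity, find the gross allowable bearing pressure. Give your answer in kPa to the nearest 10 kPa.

q_all ≈ 530 kPa

Overburden at base level: q = 15.6 × 1.75 = 27.3 kPa.
Below the base the soil is submerged, so the ½γBN_γ term uses γ' = 17.5 − 9.81 = 7.69 kN/m³.
Cohesion term c·N_c·s_c = 23 × 27.4 × 1.3 = 819.26 kPa; surcharge term q·N_q = 27.3 × 16.1 = 439.53 kPa; self-weight term 0.5·γ·B·N_γ·s_γ = 0.5 × 7.69 × 2.53 × 12.8 × 0.6 = 74.71 kPa.
q_ult = 819.26 + 439.53 + 74.71 = 1333.5 kPa.
q_all = 1333.5 / 2.5 = 533.4 kPa.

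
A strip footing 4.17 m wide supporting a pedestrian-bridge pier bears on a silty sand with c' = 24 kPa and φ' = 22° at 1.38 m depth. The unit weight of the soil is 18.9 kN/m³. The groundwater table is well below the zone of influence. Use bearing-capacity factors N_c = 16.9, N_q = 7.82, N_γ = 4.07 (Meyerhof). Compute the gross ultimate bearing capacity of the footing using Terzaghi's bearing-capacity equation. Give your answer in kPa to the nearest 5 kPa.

Overburden at base level: q = 18.9 × 1.38 = 26.082 kPa.
Cohesion term c·N_c = 24 × 16.9 = 405.6 kPa; surcharge term q·N_q = 26.082 × 7.82 = 203.96 kPa; self-weight term 0.5·γ·B·N_γ = 0.5 × 18.9 × 4.17 × 4.07 = 160.38 kPa.
q_ult = 405.6 + 203.96 + 160.38 = 769.95 kPa.

q_ult ≈ 770 kPa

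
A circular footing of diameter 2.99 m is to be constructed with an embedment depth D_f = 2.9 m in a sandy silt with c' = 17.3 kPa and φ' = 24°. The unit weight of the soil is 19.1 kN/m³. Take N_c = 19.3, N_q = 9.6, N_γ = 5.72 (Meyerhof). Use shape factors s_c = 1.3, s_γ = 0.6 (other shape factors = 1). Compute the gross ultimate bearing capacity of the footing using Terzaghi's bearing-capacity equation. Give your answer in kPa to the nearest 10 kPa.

q = γ·D_f = 19.1 × 2.9 = 55.39 kPa.
c·N_c·s_c = 17.3 × 19.3 × 1.3 = 434.06 kPa
q·N_q = 55.39 × 9.6 = 531.74 kPa
0.5·γ·B·N_γ·s_γ = 0.5 × 19.1 × 2.99 × 5.72 × 0.6 = 97.999 kPa
q_ult = 434.06 + 531.74 + 97.999 = 1063.8 kPa.

q_ult ≈ 1060 kPa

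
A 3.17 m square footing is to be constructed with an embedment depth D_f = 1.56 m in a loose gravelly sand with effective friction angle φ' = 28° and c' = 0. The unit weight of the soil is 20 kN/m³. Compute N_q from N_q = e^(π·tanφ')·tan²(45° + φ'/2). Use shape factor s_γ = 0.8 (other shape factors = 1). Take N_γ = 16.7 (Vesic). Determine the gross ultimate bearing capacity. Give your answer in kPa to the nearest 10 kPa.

tan28° = 0.5317, so N_q = e^(π×0.5317)·tan²(59°) = 5.314 × 2.77 = 14.72.
Effective surcharge at the founding depth q = γ·D_f = 20 × 1.56 = 31.2 kPa.
q_ult = q·N_q + 0.5·γ·B·N_γ·s_γ
     = 31.2 × 14.72 + 0.5 × 20 × 3.17 × 16.7 × 0.8
     = 459.26 + 423.51 = 882.77 kPa.

q_ult ≈ 880 kPa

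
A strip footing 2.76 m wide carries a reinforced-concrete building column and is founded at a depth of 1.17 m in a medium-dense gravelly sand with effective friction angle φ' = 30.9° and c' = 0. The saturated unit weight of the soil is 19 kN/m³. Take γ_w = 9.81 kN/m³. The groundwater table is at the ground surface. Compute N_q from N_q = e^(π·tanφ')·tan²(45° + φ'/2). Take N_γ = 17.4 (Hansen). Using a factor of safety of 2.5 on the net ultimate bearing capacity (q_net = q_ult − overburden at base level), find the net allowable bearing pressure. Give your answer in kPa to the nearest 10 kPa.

N_q = e^(π·tan30.9°)·tan²(60.45°) = 20.39.
With the water table at the surface the whole profile is submerged: γ' = 19 − 9.81 = 9.19 kN/m³, so q = γ'·D_f = 10.752 kPa; the same γ' applies in the ½γBN_γ term.
q_ult = q·N_q + 0.5·γ·B·N_γ
     = 10.752 × 20.394 + 0.5 × 9.19 × 2.76 × 17.4
     = 219.29 + 220.67 = 439.96 kPa.
q_net = 439.96 − 10.752 = 429.2 kPa.
q_all(net) = 429.2 / 2.5 = 171.68 kPa.

q_all(net) ≈ 170 kPa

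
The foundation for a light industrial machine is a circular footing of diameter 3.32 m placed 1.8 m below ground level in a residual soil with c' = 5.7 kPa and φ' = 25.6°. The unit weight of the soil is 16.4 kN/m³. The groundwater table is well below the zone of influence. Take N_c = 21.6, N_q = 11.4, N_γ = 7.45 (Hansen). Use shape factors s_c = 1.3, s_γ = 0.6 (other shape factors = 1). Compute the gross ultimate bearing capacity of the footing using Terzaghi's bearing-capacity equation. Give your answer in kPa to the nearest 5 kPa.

Effective surcharge at the founding depth q = γ·D_f = 16.4 × 1.8 = 29.52 kPa.
q_ult = c·N_c·s_c + q·N_q + 0.5·γ·B·N_γ·s_γ
     = 5.7 × 21.6 × 1.3 + 29.52 × 11.4 + 0.5 × 16.4 × 3.32 × 7.45 × 0.6
     = 160.06 + 336.53 + 121.69 = 618.28 kPa.

q_ult ≈ 620 kPa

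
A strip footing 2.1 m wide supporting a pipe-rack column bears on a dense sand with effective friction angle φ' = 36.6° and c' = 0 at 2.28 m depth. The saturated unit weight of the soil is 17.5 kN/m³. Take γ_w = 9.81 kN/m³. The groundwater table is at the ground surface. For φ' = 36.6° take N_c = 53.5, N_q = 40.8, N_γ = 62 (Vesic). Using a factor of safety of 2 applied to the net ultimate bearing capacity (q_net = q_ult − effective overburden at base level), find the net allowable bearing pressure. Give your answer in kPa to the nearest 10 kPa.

q_all(net) ≈ 600 kPa

With the water table at the surface the whole profile is submerged: γ' = 17.5 − 9.81 = 7.69 kN/m³, so q = γ'·D_f = 17.533 kPa; the same γ' applies in the ½γBN_γ term.
q_ult = q·N_q + 0.5·γ·B·N_γ
     = 17.533 × 40.8 + 0.5 × 7.69 × 2.1 × 62
     = 715.35 + 500.62 = 1216 kPa.
Net ultimate: q_net = 1216 − 17.533 = 1198.4 kPa.
q_all(net) = 1198.4 / 2 = 599.22 kPa.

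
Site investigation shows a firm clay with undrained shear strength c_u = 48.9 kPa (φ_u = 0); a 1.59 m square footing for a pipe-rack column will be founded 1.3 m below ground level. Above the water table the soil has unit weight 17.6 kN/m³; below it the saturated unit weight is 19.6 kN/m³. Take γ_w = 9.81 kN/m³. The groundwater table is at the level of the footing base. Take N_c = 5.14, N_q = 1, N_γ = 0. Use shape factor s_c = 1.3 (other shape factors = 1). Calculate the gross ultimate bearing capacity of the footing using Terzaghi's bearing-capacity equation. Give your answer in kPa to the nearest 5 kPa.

Overburden at base level: q = 17.6 × 1.3 = 22.88 kPa.
Cohesion term c·N_c·s_c = 48.9 × 5.14 × 1.3 = 326.75 kPa; surcharge term q·N_q = 22.88 × 1 = 22.88 kPa.
q_ult = 326.75 + 22.88 = 349.63 kPa.

q_ult ≈ 350 kPa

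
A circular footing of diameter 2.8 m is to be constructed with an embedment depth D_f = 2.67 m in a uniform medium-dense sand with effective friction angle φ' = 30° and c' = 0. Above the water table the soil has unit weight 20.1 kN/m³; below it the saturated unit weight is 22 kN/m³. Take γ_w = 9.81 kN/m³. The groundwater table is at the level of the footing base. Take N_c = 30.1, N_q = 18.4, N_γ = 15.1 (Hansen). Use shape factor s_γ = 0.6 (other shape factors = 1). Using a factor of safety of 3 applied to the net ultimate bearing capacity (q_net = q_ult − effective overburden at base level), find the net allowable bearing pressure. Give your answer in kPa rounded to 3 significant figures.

q = γ·D_f = 20.1 × 2.67 = 53.667 kPa.
For the ½γBN_γ term take γ' = 22 − 9.81 = 12.19 kN/m³ (soil below base is submerged).
q·N_q = 53.667 × 18.4 = 987.47 kPa
0.5·γ·B·N_γ·s_γ = 0.5 × 12.19 × 2.8 × 15.1 × 0.6 = 154.62 kPa
q_ult = 987.47 + 154.62 = 1142.1 kPa.
Net ultimate: q_net = 1142.1 − 53.667 = 1088.4 kPa.
q_all(net) = 1088.4 / 3 = 362.81 kPa.

q_all(net) ≈ 363 kPa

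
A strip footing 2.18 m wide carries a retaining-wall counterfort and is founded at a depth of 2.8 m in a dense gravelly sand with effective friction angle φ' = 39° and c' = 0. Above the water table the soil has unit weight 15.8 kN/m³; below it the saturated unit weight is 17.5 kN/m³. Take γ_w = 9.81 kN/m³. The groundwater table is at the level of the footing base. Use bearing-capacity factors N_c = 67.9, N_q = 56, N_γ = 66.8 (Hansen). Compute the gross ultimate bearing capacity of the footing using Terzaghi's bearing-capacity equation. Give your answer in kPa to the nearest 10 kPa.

Overburden at base level: q = 15.8 × 2.8 = 44.24 kPa.
Below the base the soil is submerged, so the ½γBN_γ term uses γ' = 17.5 − 9.81 = 7.69 kN/m³.
Surcharge term q·N_q = 44.24 × 56 = 2477.4 kPa; self-weight term 0.5·γ·B·N_γ = 0.5 × 7.69 × 2.18 × 66.8 = 559.92 kPa.
q_ult = 2477.4 + 559.92 = 3037.4 kPa.

q_ult ≈ 3040 kPa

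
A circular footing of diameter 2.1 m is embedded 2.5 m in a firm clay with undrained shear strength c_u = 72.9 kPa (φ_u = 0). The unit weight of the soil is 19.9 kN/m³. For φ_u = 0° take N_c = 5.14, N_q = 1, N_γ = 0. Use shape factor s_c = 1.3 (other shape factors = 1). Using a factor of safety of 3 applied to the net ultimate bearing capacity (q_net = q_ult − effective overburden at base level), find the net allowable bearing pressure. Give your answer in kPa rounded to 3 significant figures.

q = γ·D_f = 19.9 × 2.5 = 49.75 kPa.
c·N_c·s_c = 72.9 × 5.14 × 1.3 = 487.12 kPa
q·N_q = 49.75 × 1 = 49.75 kPa
q_ult = 487.12 + 49.75 = 536.87 kPa.
Net ultimate: q_net = 536.87 − 49.75 = 487.12 kPa.
q_all(net) = 487.12 / 3 = 162.37 kPa.

q_all(net) ≈ 162 kPa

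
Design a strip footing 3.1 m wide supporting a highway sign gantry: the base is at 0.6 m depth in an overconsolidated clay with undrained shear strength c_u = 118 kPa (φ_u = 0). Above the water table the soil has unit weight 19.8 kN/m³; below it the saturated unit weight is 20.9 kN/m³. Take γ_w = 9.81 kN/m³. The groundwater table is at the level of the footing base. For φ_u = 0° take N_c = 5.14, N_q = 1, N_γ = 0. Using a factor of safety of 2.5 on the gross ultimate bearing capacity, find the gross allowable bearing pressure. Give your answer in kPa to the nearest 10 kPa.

q_all ≈ 250 kPa

Overburden at base level: q = 19.8 × 0.6 = 11.88 kPa.
Cohesion term c·N_c = 118 × 5.14 = 606.52 kPa; surcharge term q·N_q = 11.88 × 1 = 11.88 kPa.
q_ult = 606.52 + 11.88 = 618.4 kPa.
q_all = 618.4 / 2.5 = 247.36 kPa.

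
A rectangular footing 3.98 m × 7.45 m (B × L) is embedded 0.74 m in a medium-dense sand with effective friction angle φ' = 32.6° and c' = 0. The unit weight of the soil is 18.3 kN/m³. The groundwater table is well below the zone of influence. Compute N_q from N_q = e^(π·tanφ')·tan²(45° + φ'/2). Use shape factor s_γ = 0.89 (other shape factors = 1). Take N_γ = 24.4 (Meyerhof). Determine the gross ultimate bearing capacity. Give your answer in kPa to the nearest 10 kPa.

q_ult ≈ 1130 kPa

tan32.6° = 0.6395, so N_q = e^(π×0.6395)·tan²(61.3°) = 7.457 × 3.336 = 24.88.
Effective surcharge at the founding depth q = γ·D_f = 18.3 × 0.74 = 13.542 kPa.
q_ult = q·N_q + 0.5·γ·B·N_γ·s_γ
     = 13.542 × 24.878 + 0.5 × 18.3 × 3.98 × 24.4 × 0.89
     = 336.9 + 790.83 = 1127.7 kPa.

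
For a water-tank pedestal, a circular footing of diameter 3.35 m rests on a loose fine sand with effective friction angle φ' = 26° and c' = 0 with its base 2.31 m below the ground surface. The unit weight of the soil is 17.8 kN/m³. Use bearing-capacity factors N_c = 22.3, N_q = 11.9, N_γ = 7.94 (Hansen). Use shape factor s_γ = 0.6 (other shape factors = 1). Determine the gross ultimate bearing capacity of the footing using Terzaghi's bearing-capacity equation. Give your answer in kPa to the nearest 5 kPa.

q_ult ≈ 630 kPa

Effective surcharge at the founding depth q = γ·D_f = 17.8 × 2.31 = 41.118 kPa.
q_ult = q·N_q + 0.5·γ·B·N_γ·s_γ
     = 41.118 × 11.9 + 0.5 × 17.8 × 3.35 × 7.94 × 0.6
     = 489.3 + 142.04 = 631.34 kPa.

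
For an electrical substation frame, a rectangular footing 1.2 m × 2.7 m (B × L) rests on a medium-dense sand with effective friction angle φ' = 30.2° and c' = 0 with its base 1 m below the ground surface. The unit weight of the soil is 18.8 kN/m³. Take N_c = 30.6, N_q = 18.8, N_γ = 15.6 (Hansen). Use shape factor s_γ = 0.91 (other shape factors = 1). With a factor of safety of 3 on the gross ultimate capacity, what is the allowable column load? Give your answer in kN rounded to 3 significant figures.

Overburden at base level: q = 18.8 × 1 = 18.8 kPa.
Surcharge term q·N_q = 18.8 × 18.8 = 353.44 kPa; self-weight term 0.5·γ·B·N_γ·s_γ = 0.5 × 18.8 × 1.2 × 15.6 × 0.91 = 160.13 kPa.
q_ult = 353.44 + 160.13 = 513.57 kPa.
Gross allowable pressure q_all = 513.57 / 3 = 171.19 kPa.
Footing area = 3.24 m², so allowable column load = 171.19 × 3.24 = 554.66 kN.

P_all ≈ 555 kN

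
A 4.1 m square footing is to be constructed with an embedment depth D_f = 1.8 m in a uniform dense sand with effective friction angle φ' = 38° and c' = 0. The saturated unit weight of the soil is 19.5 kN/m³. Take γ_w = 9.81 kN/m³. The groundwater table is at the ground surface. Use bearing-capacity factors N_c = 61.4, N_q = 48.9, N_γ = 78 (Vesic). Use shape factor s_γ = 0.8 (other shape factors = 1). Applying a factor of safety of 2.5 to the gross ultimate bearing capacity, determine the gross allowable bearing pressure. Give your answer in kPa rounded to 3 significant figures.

q_all ≈ 837 kPa

γ' = 19.5 − 9.81 = 9.69 kN/m³ (submerged throughout). q = 9.69 × 1.8 = 17.442 kPa; the same γ' applies in the ½γBN_γ term.
q·N_q = 17.442 × 48.9 = 852.91 kPa
0.5·γ·B·N_γ·s_γ = 0.5 × 9.69 × 4.1 × 78 × 0.8 = 1239.5 kPa
q_ult = 852.91 + 1239.5 = 2092.5 kPa.
q_all = q_ult / FS = 2092.5 / 2.5 = 836.98 kPa.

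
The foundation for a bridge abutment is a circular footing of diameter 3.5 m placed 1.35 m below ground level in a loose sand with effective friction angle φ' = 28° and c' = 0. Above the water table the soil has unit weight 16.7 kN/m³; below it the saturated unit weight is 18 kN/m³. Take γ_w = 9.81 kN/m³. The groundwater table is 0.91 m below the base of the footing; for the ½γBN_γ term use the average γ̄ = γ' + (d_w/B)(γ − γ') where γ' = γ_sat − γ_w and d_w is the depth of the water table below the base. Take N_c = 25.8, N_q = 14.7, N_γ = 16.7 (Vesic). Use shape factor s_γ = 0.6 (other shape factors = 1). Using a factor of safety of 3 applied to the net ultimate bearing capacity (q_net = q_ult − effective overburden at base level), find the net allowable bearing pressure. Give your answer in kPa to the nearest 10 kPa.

q_all(net) ≈ 160 kPa

q = γ·D_f = 16.7 × 1.35 = 22.545 kPa.
γ' = 8.19 kN/m³; averaging over the depth B below the base, γ̄ = γ' + (d_w/B)(γ − γ') = 10.403 kN/m³.
q·N_q = 22.545 × 14.7 = 331.41 kPa
0.5·γ·B·N_γ·s_γ = 0.5 × 10.403 × 3.5 × 16.7 × 0.6 = 182.41 kPa
q_ult = 331.41 + 182.41 = 513.82 kPa.
Net ultimate: q_net = 513.82 − 22.545 = 491.28 kPa.
q_all(net) = 491.28 / 3 = 163.76 kPa.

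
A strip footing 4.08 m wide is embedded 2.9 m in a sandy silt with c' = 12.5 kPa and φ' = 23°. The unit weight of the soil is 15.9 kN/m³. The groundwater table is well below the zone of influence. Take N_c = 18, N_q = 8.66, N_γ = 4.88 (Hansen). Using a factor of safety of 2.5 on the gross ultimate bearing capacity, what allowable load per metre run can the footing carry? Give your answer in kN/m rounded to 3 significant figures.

Effective surcharge at the founding depth q = γ·D_f = 15.9 × 2.9 = 46.11 kPa.
q_ult = c·N_c + q·N_q + 0.5·γ·B·N_γ
     = 12.5 × 18 + 46.11 × 8.66 + 0.5 × 15.9 × 4.08 × 4.88
     = 225 + 399.31 + 158.29 = 782.6 kPa.
Gross allowable pressure q_all = 782.6 / 2.5 = 313.04 kPa.
Allowable wall load = q_all × B = 313.04 × 4.08 = 1277.2 kN per metre run.

≈ 1280 kN/m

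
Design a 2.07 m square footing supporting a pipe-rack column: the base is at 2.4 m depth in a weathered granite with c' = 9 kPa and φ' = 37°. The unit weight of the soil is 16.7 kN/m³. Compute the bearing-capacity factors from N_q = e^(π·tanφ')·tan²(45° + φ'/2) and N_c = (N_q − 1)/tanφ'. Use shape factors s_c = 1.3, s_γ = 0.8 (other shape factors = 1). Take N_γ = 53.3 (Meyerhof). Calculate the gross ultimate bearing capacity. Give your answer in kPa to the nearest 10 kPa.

tan37° = 0.7536, so N_q = e^(π×0.7536)·tan²(63.5°) = 10.669 × 4.023 = 42.92.
N_c = (42.92 − 1)/tan37° = 55.63.
Overburden at base level: q = 16.7 × 2.4 = 40.08 kPa.
Cohesion term c·N_c·s_c = 9 × 55.63 × 1.3 = 650.87 kPa; surcharge term q·N_q = 40.08 × 42.92 = 1720.2 kPa; self-weight term 0.5·γ·B·N_γ·s_γ = 0.5 × 16.7 × 2.07 × 53.3 × 0.8 = 737.01 kPa.
q_ult = 650.87 + 1720.2 + 737.01 = 3108.1 kPa.

q_ult ≈ 3110 kPa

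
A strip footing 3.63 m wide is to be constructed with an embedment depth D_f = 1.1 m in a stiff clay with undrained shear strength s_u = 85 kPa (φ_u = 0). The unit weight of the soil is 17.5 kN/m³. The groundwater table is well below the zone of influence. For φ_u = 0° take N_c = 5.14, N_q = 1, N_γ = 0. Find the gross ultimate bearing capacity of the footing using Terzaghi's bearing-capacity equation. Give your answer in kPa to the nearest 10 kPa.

q_ult ≈ 460 kPa

q = γ·D_f = 17.5 × 1.1 = 19.25 kPa.
c·N_c = 85 × 5.14 = 436.9 kPa
q·N_q = 19.25 × 1 = 19.25 kPa
q_ult = 436.9 + 19.25 = 456.15 kPa.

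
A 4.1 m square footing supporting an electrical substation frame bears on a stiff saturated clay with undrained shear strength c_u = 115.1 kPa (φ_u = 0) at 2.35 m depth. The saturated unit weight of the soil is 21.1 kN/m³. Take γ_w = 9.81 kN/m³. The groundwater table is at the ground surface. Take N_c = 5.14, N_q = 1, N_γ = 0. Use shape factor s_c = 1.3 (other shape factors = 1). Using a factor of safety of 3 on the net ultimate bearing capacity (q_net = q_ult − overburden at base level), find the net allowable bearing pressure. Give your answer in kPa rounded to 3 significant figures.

q_all(net) ≈ 256 kPa

With the water table at the surface the whole profile is submerged: γ' = 21.1 − 9.81 = 11.29 kN/m³, so q = γ'·D_f = 26.532 kPa.
q_ult = c·N_c·s_c + q·N_q
     = 115.1 × 5.14 × 1.3 + 26.532 × 1
     = 769.1 + 26.532 = 795.63 kPa.
q_net = 795.63 − 26.532 = 769.1 kPa.
q_all(net) = 769.1 / 3 = 256.37 kPa.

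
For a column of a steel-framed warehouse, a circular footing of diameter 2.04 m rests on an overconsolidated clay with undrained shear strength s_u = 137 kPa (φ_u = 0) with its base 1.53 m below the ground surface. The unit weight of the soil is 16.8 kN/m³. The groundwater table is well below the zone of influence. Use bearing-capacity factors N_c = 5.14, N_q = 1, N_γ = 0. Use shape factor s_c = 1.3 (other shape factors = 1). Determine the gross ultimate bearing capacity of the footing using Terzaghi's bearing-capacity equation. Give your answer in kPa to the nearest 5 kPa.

Effective surcharge at the founding depth q = γ·D_f = 16.8 × 1.53 = 25.704 kPa.
q_ult = c·N_c·s_c + q·N_q
     = 137 × 5.14 × 1.3 + 25.704 × 1
     = 915.43 + 25.704 = 941.14 kPa.

q_ult ≈ 940 kPa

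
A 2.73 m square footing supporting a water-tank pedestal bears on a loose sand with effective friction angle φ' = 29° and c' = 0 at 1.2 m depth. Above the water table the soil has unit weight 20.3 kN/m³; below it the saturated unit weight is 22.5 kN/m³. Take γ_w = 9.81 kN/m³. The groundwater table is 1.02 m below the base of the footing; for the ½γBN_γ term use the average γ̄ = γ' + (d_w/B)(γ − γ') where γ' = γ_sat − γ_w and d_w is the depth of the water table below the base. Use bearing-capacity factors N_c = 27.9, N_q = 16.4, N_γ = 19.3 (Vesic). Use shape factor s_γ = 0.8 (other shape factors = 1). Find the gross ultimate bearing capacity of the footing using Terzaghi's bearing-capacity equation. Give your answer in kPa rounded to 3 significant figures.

Overburden at base level: q = 20.3 × 1.2 = 24.36 kPa.
The water table is 1.02 m below the base (< B = 2.73 m), so the ½γBN_γ term uses γ̄ = γ' + (d_w/B)(γ − γ') = 12.69 + (1.02/2.73)(20.3 − 12.69) = 15.533 kN/m³.
Surcharge term q·N_q = 24.36 × 16.4 = 399.5 kPa; self-weight term 0.5·γ·B·N_γ·s_γ = 0.5 × 15.533 × 2.73 × 19.3 × 0.8 = 327.37 kPa.
q_ult = 399.5 + 327.37 = 726.88 kPa.

q_ult ≈ 727 kPa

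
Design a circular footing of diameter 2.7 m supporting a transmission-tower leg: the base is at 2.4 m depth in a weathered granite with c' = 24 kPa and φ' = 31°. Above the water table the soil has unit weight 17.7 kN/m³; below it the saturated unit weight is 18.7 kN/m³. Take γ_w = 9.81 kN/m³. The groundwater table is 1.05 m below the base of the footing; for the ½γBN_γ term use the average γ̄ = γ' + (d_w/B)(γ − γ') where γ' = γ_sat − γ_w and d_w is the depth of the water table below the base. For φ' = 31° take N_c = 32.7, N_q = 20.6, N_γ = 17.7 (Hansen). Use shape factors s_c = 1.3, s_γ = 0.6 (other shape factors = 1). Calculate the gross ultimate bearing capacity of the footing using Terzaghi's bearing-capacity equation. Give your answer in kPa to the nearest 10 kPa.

q = γ·D_f = 17.7 × 2.4 = 42.48 kPa.
γ' = 8.89 kN/m³; averaging over the depth B below the base, γ̄ = γ' + (d_w/B)(γ − γ') = 12.316 kN/m³.
c·N_c·s_c = 24 × 32.7 × 1.3 = 1020.2 kPa
q·N_q = 42.48 × 20.6 = 875.09 kPa
0.5·γ·B·N_γ·s_γ = 0.5 × 12.316 × 2.7 × 17.7 × 0.6 = 176.58 kPa
q_ult = 1020.2 + 875.09 + 176.58 = 2071.9 kPa.

q_ult ≈ 2070 kPa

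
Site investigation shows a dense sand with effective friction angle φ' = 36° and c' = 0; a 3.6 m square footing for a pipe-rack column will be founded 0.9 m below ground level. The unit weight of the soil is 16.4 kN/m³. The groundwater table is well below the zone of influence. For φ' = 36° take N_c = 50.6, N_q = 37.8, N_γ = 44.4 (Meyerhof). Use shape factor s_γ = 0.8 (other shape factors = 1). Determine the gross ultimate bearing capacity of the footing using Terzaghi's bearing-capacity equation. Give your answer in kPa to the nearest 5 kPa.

Effective surcharge at the founding depth q = γ·D_f = 16.4 × 0.9 = 14.76 kPa.
q_ult = q·N_q + 0.5·γ·B·N_γ·s_γ
     = 14.76 × 37.8 + 0.5 × 16.4 × 3.6 × 44.4 × 0.8
     = 557.93 + 1048.6 = 1606.5 kPa.

q_ult ≈ 1605 kPa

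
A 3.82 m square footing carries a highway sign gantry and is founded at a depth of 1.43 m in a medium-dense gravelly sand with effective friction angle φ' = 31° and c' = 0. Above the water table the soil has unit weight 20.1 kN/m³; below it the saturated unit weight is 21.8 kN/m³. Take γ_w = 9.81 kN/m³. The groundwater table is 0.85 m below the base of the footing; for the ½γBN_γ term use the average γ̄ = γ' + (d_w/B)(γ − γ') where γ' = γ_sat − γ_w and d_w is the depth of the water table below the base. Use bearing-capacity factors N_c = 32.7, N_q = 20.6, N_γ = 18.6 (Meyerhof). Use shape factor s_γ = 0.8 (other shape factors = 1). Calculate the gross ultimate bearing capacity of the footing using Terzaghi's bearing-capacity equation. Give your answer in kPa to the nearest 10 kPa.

q_ult ≈ 980 kPa

Overburden at base level: q = 20.1 × 1.43 = 28.743 kPa.
The water table is 0.85 m below the base (< B = 3.82 m), so the ½γBN_γ term uses γ̄ = γ' + (d_w/B)(γ − γ') = 11.99 + (0.85/3.82)(20.1 − 11.99) = 13.795 kN/m³.
Surcharge term q·N_q = 28.743 × 20.6 = 592.11 kPa; self-weight term 0.5·γ·B·N_γ·s_γ = 0.5 × 13.795 × 3.82 × 18.6 × 0.8 = 392.05 kPa.
q_ult = 592.11 + 392.05 = 984.16 kPa.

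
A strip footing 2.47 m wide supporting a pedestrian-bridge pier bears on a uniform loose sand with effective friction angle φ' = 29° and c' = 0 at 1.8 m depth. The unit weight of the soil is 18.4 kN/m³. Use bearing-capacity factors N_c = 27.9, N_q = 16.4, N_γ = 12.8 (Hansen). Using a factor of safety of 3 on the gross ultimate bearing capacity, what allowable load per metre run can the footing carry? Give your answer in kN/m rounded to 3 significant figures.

Overburden at base level: q = 18.4 × 1.8 = 33.12 kPa.
Surcharge term q·N_q = 33.12 × 16.4 = 543.17 kPa; self-weight term 0.5·γ·B·N_γ = 0.5 × 18.4 × 2.47 × 12.8 = 290.87 kPa.
q_ult = 543.17 + 290.87 = 834.04 kPa.
Gross allowable pressure q_all = 834.04 / 3 = 278.01 kPa.
Allowable wall load = q_all × B = 278.01 × 2.47 = 686.69 kN per metre run.

≈ 687 kN/m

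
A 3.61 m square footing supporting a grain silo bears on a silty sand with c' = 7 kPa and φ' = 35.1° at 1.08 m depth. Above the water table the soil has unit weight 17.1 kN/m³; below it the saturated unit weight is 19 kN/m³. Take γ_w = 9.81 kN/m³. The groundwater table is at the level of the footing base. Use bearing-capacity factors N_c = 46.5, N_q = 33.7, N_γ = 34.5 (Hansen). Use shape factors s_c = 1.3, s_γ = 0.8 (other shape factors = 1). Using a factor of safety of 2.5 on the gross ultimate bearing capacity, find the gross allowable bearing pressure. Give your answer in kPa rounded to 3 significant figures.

q_all ≈ 601 kPa

Overburden at base level: q = 17.1 × 1.08 = 18.468 kPa.
Below the base the soil is submerged, so the ½γBN_γ term uses γ' = 19 − 9.81 = 9.19 kN/m³.
Cohesion term c·N_c·s_c = 7 × 46.5 × 1.3 = 423.15 kPa; surcharge term q·N_q = 18.468 × 33.7 = 622.37 kPa; self-weight term 0.5·γ·B·N_γ·s_γ = 0.5 × 9.19 × 3.61 × 34.5 × 0.8 = 457.83 kPa.
q_ult = 423.15 + 622.37 + 457.83 = 1503.3 kPa.
q_all = 1503.3 / 2.5 = 601.34 kPa.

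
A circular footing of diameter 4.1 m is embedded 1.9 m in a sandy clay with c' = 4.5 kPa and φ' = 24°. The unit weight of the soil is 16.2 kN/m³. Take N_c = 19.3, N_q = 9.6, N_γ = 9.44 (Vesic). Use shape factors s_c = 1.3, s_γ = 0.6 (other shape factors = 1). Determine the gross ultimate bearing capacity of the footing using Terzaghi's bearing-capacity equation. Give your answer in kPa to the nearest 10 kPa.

q_ult ≈ 600 kPa

q = γ·D_f = 16.2 × 1.9 = 30.78 kPa.
c·N_c·s_c = 4.5 × 19.3 × 1.3 = 112.91 kPa
q·N_q = 30.78 × 9.6 = 295.49 kPa
0.5·γ·B·N_γ·s_γ = 0.5 × 16.2 × 4.1 × 9.44 × 0.6 = 188.1 kPa
q_ult = 112.91 + 295.49 + 188.1 = 596.49 kPa.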